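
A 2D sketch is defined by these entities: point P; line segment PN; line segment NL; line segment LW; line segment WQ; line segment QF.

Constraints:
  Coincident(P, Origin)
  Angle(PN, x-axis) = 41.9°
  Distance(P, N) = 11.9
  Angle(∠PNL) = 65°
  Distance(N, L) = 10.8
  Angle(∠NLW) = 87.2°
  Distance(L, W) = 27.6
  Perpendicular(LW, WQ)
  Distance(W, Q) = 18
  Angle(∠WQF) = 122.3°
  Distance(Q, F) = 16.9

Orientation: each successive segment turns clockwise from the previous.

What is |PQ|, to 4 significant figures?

20.90

P is at the origin; PN runs at 41.9° with length 11.9, so N = (8.857, 7.947). ∠PNL = 65.0° gives NL at -73.10° from the x-axis; with |NL| = 10.8, L = (12.00, -2.386). ∠NLW = 87.2° gives LW at -165.9° from the x-axis; with |LW| = 27.6, W = (-14.77, -9.110). LW is perpendicular to WQ, so WQ runs at 104.1°; with |WQ| = 18.0, Q = (-19.16, 8.348). Then |PQ| = |Q − P| = 20.90.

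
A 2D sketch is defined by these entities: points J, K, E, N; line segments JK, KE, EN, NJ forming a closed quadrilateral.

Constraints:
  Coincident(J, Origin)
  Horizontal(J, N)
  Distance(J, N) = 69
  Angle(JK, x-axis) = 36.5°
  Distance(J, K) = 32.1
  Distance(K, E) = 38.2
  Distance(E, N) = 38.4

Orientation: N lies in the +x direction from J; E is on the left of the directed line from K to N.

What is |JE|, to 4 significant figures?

70.12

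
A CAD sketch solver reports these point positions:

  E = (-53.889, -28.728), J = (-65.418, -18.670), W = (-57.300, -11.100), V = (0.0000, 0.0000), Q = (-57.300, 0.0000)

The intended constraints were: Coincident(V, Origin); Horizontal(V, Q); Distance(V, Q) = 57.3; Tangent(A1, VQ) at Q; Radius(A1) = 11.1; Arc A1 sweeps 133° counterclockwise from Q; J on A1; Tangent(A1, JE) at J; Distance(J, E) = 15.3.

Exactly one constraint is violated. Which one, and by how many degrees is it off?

Tangent(A1, JE) at J — off by 5.90°.

V = (0.00, 0.00) ✓; V.y = 0.00, Q.y = 0.00 ✓; |VQ| = 57.30 ✓; ∠(WQ, QV) = 90.00° ✓; |WQ| = 11.10 ✓; bearing(W→J) − bearing(W→Q) = 133.0° ✓; |WJ| = 11.10 ✓; ∠(WJ, JE) = 84.10° ✗; |JE| = 15.30 ✓.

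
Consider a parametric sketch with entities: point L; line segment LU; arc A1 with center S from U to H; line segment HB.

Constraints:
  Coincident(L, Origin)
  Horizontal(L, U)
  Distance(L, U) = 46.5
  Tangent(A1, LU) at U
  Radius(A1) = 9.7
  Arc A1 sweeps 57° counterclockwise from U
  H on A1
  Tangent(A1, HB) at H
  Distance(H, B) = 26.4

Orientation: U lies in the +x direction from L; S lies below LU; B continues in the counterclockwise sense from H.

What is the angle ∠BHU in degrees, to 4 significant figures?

151.5°

L is at the origin; LU is horizontal with |LU| = 46.5 and U on the +x side, so U = (46.50, 0.000). Since A1 is tangent to LU there, SU ⟂ LU, so S = U + (0, -9.7) = (46.50, -9.700). On A1, U sits at bearing 90° from S; a 57° counterclockwise sweep puts H at bearing 147°, so H = S + 9.7·(cos 147°, sin 147°) = (38.36, -4.417). Since A1 is tangent to HB there, SH ⟂ HB, so HB runs along (−sin 147°, cos 147°); with |HB| = 26.4, B = (23.99, -26.56). Then cos ∠BHU = HB·HU / (|HB||HU|), giving 151.5°.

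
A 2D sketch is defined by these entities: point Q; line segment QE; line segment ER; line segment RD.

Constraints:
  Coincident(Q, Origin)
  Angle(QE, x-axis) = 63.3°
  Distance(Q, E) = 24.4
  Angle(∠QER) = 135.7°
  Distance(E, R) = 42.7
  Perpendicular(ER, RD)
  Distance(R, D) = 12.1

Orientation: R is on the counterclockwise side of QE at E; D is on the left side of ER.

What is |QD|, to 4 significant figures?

60.37

Q is at the origin; QE runs at 63.3° with length 24.4, so E = 24.4·(cos 63.3°, sin 63.3°) = (10.96, 21.80). ∠QER = 135.7°, so ER runs at 63.3° + (180° − 135.7°) = 107.6° from the x-axis; with |ER| = 42.7, R = E + 42.7·(cos 107.6°, sin 107.6°) = (-1.948, 62.50). The perpendicularity gives RD at right angles to ER; with |RD| = 12.1 on the left of ER, D = R + 12.1·(-0.9532, -0.3024) = (-13.48, 58.84). Then |QD| = |D − Q| = 60.37.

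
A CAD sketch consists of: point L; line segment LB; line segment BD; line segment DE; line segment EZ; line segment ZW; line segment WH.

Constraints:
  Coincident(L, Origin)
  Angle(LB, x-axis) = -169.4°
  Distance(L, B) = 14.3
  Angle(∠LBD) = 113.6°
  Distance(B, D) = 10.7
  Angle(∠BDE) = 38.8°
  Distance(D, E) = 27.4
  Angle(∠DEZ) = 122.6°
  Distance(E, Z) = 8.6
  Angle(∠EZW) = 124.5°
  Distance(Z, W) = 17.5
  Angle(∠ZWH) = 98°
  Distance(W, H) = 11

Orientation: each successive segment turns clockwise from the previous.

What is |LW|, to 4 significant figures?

23.66

L is at the origin; LB runs at -169.4° with length 14.3, so B = (-14.06, -2.631). ∠LBD = 113.6° gives BD at 124.2° from the x-axis; with |BD| = 10.7, D = (-20.07, 6.219). ∠BDE = 38.8° gives DE at -17.00° from the x-axis; with |DE| = 27.4, E = (6.132, -1.792). ∠DEZ = 122.6° gives EZ at -74.40° from the x-axis; with |EZ| = 8.6, Z = (8.445, -10.07). ∠EZW = 124.5° gives ZW at -129.9° from the x-axis; with |ZW| = 17.5, W = (-2.780, -23.50). Then |LW| = |W − L| = 23.66.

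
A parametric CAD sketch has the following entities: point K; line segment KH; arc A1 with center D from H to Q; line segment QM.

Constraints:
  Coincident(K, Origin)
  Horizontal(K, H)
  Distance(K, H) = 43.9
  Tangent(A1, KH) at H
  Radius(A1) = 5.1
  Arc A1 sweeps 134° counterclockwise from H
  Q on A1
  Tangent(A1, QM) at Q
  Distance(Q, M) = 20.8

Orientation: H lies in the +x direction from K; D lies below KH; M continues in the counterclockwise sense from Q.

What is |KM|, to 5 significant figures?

59.558

K is at the origin; K and H share the same y with |KH| = 43.9 and H on the +x side, so H = (43.900, 0.0000). A1 meets KH tangentially, so DH is at right angles to KH, so D = H + (0, -5.1) = (43.900, -5.1000). On A1, H sits at bearing 90° from D; a 134° counterclockwise sweep puts Q at bearing 224°, so Q = D + 5.1·(cos 224°, sin 224°) = (40.231, -8.6428). Tangency of A1 to QM means the radius DQ is perpendicular to QM, so QM runs along (−sin 224°, cos 224°); with |QM| = 20.8, M = (54.680, -23.605). Then |KM| = |M − K| = 59.558.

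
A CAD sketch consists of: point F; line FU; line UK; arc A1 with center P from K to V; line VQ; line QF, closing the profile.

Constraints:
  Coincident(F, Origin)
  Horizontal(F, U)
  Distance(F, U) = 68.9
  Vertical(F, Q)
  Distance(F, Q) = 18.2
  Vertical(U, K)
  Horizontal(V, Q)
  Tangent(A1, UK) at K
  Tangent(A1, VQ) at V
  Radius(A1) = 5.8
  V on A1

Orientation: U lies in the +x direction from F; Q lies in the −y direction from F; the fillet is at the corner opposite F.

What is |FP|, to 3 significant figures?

64.3

F is at the origin; F and U share the same y with |FU| = 68.9 and U on the +x side, so U = (68.9, 0.00). F and Q share the same x with |FQ| = 18.2 and Q on the −y side, so Q = (0.00, -18.2). The virtual corner opposite F is at (68.9, -18.2). Since A1 is tangent to UK there, PK ⟂ UK and A1 meets VQ tangentially, so PV is at right angles to VQ, with radius 5.8, so the center P sits 5.8 in from both sides at P = (63.1, -12.4). Then |FP| = |P − F| = 64.3.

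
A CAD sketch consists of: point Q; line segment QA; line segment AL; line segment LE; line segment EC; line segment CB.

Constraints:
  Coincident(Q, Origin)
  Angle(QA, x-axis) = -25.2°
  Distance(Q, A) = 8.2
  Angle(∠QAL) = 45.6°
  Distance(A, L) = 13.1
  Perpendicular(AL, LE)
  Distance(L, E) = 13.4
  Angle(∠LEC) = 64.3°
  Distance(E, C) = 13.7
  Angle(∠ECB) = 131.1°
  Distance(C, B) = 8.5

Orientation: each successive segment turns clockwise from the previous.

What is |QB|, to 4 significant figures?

9.793

Q is at the origin; QA runs at -25.2° with length 8.2, so A = (7.420, -3.491). ∠QAL = 45.6° gives AL at -159.6° from the x-axis; with |AL| = 13.1, L = (-4.859, -8.058). The perpendicularity gives LE at right angles to AL, so LE runs at 110.4°; with |LE| = 13.4, E = (-9.530, 4.502). ∠LEC = 64.3° gives EC at -5.300° from the x-axis; with |EC| = 13.7, C = (4.112, 3.236). ∠ECB = 131.1° gives CB at -54.20° from the x-axis; with |CB| = 8.5, B = (9.084, -3.658). Then |QB| = |B − Q| = 9.793.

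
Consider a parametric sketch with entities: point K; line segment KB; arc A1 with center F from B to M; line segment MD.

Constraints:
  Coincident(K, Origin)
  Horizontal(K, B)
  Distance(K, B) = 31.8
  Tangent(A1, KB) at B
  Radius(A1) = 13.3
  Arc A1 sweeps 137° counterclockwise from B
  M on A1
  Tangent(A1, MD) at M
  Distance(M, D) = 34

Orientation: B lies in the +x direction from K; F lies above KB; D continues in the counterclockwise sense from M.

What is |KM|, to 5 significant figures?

46.911

A1 meets KB tangentially, so FB is at right angles to KB, so F = B + (0, 13.3) = (31.800, 13.300). On A1, B sits at bearing -90° from F; a 137° counterclockwise sweep puts M at bearing 47°, so M = F + 13.3·(cos 47°, sin 47°) = (40.871, 23.027). Then |KM| = |M − K| = 46.911.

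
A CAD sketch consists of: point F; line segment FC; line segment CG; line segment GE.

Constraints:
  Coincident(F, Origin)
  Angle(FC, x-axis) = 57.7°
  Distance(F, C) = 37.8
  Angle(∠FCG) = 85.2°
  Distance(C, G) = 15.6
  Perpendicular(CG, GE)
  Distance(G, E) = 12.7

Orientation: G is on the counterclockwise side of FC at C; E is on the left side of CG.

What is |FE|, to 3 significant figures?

27.9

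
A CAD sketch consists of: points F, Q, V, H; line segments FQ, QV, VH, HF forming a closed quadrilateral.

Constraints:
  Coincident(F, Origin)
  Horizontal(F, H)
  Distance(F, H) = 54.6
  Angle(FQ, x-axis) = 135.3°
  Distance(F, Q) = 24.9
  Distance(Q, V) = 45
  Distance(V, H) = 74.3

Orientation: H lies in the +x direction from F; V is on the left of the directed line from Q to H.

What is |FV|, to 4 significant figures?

56.24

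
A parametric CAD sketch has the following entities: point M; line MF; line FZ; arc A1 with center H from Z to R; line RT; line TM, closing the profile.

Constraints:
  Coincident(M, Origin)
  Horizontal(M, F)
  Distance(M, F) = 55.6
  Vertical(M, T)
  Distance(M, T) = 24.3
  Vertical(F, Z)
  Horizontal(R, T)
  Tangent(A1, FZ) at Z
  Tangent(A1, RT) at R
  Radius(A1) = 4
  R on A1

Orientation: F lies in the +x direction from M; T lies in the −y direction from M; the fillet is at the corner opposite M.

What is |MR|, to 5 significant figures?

57.036

The virtual corner opposite M is at (55.600, -24.300). A1 meets FZ tangentially, so HZ is at right angles to FZ and A1 meets RT tangentially, so HR is at right angles to RT, with radius 4.0, so the center H sits 4.0 in from both sides at H = (51.600, -20.300). That places the tangent points at Z = (55.600, -20.300) on FZ and R = (51.600, -24.300) on RT. Then |MR| = |R − M| = 57.036.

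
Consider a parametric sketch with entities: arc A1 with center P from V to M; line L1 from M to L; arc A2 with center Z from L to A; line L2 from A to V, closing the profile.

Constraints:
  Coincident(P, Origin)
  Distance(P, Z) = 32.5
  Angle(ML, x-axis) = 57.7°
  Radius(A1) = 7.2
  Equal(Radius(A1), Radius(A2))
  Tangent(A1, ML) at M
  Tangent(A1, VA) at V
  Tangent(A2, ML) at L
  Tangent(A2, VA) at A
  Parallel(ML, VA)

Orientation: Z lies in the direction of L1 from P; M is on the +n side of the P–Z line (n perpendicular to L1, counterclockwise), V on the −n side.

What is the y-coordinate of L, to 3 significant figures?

31.3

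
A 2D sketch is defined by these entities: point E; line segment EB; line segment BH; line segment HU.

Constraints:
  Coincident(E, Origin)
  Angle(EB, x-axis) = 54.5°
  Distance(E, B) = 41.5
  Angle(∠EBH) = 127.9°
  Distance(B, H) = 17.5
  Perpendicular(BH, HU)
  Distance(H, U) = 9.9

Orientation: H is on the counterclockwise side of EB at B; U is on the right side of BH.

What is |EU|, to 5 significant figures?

60.557

E is at the origin; EB runs at 54.5° with length 41.5, so B = 41.5·(cos 54.5°, sin 54.5°) = (24.099, 33.786). ∠EBH = 127.9°, so BH runs at 54.5° + (180° − 127.9°) = 106.60° from the x-axis; with |BH| = 17.5, H = B + 17.5·(cos 106.60°, sin 106.60°) = (19.100, 50.556). BH ⟂ HU; with |HU| = 9.9 on the right of BH, U = H + 9.9·(0.95832, 0.28569) = (28.587, 53.385). Then |EU| = |U − E| = 60.557.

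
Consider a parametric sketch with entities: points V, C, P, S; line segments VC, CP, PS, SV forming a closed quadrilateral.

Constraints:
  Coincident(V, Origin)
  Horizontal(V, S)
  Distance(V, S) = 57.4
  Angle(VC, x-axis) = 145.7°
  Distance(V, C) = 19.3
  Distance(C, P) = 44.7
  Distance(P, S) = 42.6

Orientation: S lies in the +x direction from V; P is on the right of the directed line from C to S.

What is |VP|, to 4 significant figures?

25.54

V is at the origin; V and S share the same y with |VS| = 57.4 and S in +x, so S = (57.4, 0). VC runs at 145.7° with |VC| = 19.3, so C = (-15.94, 10.88). P is determined by |CP| = 44.7 and |PS| = 42.6 together: it lies at the intersection of circle(C, 44.7) and circle(S, 42.6). With |CS| = 74.15, the foot of the radical line on CS is 38.31 from C and the perpendicular offset is √(44.7² − 38.31²) = 23.03. Taking the right-of-CS solution: P = (18.57, -17.53).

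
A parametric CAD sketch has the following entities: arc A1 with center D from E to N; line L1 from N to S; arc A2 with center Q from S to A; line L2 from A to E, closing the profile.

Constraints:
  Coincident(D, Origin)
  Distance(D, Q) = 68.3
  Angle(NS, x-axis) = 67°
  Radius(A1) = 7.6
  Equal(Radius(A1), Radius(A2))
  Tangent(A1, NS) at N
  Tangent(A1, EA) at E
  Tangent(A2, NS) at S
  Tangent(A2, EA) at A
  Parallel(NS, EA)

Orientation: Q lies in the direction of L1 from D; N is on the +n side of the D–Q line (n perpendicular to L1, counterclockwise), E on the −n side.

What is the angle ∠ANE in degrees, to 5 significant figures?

77.453°

Tangency of A1 to both parallel lines with radius 7.6 puts N and E at D ± 7.6·n: N = (-6.9958, 2.9696), E = (6.9958, -2.9696). Equal radii place S and A the same way about Q: S = Q + 7.6·n = (19.691, 65.840), A = Q − 7.6·n = (33.683, 59.901). Then cos ∠ANE = NA·NE / (|NA||NE|), giving 77.453°.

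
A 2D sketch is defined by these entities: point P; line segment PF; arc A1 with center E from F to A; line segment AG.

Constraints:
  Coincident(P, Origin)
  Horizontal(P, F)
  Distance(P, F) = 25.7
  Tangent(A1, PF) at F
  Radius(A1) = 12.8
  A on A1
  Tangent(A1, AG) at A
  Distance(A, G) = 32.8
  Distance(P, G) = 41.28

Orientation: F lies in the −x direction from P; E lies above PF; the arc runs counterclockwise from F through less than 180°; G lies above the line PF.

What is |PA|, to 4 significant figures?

16.33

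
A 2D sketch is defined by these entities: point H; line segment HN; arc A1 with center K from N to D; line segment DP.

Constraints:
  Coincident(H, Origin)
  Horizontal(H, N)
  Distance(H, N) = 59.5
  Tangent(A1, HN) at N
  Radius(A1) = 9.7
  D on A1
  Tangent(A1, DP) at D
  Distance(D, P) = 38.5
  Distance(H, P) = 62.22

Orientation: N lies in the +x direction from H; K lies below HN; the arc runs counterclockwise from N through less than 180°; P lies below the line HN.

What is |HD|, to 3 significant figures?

50.6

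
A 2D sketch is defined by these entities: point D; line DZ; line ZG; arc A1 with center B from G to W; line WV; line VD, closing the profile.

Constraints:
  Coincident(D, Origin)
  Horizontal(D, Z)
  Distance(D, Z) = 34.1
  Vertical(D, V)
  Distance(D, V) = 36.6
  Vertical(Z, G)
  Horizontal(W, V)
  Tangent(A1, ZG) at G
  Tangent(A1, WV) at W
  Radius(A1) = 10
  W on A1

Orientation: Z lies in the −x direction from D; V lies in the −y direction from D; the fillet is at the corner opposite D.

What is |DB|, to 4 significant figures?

35.89

D is at the origin; DZ is horizontal with |DZ| = 34.1 and Z on the −x side, so Z = (-34.10, 0.000). DV is vertical with |DV| = 36.6 and V on the −y side, so V = (0.000, -36.60). The virtual corner opposite D is at (-34.10, -36.60). A1 meets ZG tangentially, so BG is at right angles to ZG and the tangent condition forces BW to be normal to WV, with radius 10.0, so the center B sits 10.0 in from both sides at B = (-24.10, -26.60). Then |DB| = |B − D| = 35.89.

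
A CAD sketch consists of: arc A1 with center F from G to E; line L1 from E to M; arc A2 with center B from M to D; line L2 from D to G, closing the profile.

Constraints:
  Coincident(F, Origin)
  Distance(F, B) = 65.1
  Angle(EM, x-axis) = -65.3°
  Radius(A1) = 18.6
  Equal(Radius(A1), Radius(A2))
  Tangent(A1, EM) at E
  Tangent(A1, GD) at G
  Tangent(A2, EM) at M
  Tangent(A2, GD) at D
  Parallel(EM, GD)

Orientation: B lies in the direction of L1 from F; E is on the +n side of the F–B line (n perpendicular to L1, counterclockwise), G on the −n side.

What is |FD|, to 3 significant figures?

67.7

The slot axis is L1's direction at -65.3°, so u = (cos -65.3°, sin -65.3°) = (0.418, -0.909) and n = (−sin -65.3°, cos -65.3°) = (0.909, 0.418). F is at the origin and B lies 65.1 along u from F, so B = 65.1·u = (27.2, -59.1). Tangency of A1 to both parallel lines with radius 18.6 puts E and G at F ± 18.6·n: E = (16.9, 7.77), G = (-16.9, -7.77). Equal radii place M and D the same way about B: M = B + 18.6·n = (44.1, -51.4), D = B − 18.6·n = (10.3, -66.9). Then |FD| = |D − F| = 67.7.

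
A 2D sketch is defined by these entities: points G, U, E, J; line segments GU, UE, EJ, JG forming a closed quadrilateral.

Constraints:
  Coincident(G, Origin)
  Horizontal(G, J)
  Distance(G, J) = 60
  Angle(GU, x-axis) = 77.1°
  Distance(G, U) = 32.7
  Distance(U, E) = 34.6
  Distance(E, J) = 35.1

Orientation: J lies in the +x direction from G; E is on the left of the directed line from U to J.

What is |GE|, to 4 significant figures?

51.52

G is at the origin; G and J share the same y with |GJ| = 60.0 and J in +x, so J = (60.0, 0). GU runs at 77.1° with |GU| = 32.7, so U = (7.300, 31.87). E is determined by |UE| = 34.6 and |EJ| = 35.1 together: it lies at the intersection of circle(U, 34.6) and circle(J, 35.1). With |UJ| = 61.59, the foot of the radical line on UJ is 30.51 from U and the perpendicular offset is √(34.6² − 30.51²) = 16.32. Taking the left-of-UJ solution: E = (41.85, 30.04).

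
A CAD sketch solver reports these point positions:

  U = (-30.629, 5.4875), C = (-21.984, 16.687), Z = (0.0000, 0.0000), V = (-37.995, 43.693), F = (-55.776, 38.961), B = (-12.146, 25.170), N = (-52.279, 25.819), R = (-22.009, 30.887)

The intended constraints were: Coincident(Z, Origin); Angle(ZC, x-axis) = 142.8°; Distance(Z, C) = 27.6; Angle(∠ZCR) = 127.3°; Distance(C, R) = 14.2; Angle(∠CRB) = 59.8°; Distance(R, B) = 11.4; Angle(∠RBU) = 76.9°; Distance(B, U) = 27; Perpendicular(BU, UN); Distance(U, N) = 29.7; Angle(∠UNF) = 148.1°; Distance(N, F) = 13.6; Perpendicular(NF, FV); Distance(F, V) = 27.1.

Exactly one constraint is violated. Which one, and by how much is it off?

Distance(F, V) = 27.1 — off by 8.70.

Z = (0.00, 0.00) ✓; ZC at 142.8° ✓; |ZC| = 27.60 ✓; ∠ZCR = 127.3° ✓; |CR| = 14.20 ✓; ∠CRB = 59.80° ✓; |RB| = 11.40 ✓; ∠RBU = 76.90° ✓; |BU| = 27.00 ✓; ∠(BU, UN) = 90.00° ✓; |UN| = 29.70 ✓; ∠UNF = 148.1° ✓; |NF| = 13.60 ✓; ∠(NF, FV) = 90.00° ✓; |FV| = 18.40 ✗.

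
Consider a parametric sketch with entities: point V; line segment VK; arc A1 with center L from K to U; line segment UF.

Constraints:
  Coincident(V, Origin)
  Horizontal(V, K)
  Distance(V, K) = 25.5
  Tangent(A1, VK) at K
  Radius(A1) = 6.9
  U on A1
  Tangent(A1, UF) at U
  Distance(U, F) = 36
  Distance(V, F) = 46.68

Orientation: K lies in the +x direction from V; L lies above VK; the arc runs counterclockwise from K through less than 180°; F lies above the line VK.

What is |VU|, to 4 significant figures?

33.28

V is at the origin; V and K share the same y with |VK| = 25.5 and K on the +x side, so K = (25.50, 0.000). Since A1 is tangent to VK there, LK ⟂ VK, so L = K + (0, 6.9) = (25.50, 6.900). Since LU ⟂ UF (tangency), |LF| = √(6.9² + 36.0²) = 36.66 regardless of where U sits on A1. So F lies on both circle(V, 46.68) and circle(L, 36.66); the above-VK intersection is F = (18.46, 42.87). U is the foot of the tangent from F: U = (31.90, 9.476).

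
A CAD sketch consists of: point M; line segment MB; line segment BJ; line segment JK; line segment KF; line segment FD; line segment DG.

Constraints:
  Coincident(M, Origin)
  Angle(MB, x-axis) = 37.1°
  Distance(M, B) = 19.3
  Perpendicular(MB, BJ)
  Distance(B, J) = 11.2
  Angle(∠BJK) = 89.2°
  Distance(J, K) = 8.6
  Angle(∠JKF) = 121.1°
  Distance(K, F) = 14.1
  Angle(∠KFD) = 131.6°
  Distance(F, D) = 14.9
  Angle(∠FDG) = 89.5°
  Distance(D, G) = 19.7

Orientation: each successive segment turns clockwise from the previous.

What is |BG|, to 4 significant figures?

11.75

∠KFD = 131.6° gives FD at 109.0° from the x-axis; with |FD| = 14.9, D = (-2.650, 17.12). ∠FDG = 89.5° gives DG at 18.50° from the x-axis; with |DG| = 19.7, G = (16.03, 23.38). Then |BG| = |G − B| = 11.75.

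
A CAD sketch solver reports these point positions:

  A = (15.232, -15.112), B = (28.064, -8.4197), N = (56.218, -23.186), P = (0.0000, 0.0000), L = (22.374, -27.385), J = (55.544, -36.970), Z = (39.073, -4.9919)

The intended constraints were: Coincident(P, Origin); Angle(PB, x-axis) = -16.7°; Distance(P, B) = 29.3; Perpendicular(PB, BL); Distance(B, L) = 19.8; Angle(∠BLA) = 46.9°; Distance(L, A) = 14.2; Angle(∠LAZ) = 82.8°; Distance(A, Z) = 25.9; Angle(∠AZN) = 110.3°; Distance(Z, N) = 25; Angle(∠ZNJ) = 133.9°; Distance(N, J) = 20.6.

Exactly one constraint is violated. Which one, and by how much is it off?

Distance(N, J) = 20.6 — off by 6.80.

P = (0.00, 0.00) ✓; PB at -16.70° ✓; |PB| = 29.30 ✓; ∠(PB, BL) = 90.00° ✓; |BL| = 19.80 ✓; ∠BLA = 46.90° ✓; |LA| = 14.20 ✓; ∠LAZ = 82.80° ✓; |AZ| = 25.90 ✓; ∠AZN = 110.3° ✓; |ZN| = 25.00 ✓; ∠ZNJ = 133.9° ✓; |NJ| = 13.80 ✗.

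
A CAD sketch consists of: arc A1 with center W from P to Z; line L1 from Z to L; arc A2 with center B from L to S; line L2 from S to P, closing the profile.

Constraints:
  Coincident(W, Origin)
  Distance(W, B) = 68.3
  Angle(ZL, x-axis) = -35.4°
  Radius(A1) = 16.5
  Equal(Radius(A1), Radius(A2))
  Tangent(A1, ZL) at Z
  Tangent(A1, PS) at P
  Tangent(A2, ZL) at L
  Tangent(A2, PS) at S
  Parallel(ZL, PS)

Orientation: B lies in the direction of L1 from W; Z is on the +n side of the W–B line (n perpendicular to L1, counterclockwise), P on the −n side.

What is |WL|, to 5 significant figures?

70.265

The slot axis is L1's direction at -35.4°, so u = (cos -35.4°, sin -35.4°) = (0.81513, -0.57928) and n = (−sin -35.4°, cos -35.4°) = (0.57928, 0.81513). W is at the origin and B lies 68.3 along u from W, so B = 68.3·u = (55.673, -39.565). Tangency of A1 to both parallel lines with radius 16.5 puts Z and P at W ± 16.5·n: Z = (9.5581, 13.450), P = (-9.5581, -13.450). Equal radii place L and S the same way about B: L = B + 16.5·n = (65.231, -26.115), S = B − 16.5·n = (46.115, -53.015). Then |WL| = |L − W| = 70.265.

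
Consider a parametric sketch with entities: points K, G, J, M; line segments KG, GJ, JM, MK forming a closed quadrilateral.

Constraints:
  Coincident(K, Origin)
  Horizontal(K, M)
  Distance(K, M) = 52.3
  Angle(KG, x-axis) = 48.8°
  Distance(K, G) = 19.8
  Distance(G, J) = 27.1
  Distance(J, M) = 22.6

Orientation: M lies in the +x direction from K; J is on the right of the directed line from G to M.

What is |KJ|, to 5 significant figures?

31.028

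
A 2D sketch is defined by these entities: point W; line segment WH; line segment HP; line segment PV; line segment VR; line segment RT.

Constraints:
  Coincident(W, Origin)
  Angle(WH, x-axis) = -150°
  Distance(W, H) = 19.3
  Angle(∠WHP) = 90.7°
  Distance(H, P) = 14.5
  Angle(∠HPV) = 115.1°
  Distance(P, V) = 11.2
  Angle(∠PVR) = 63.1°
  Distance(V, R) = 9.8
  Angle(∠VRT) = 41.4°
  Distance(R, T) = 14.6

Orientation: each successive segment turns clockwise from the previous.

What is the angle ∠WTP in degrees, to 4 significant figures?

46.74°

W is at the origin; WH runs at -150.0° with length 19.3, so H = (-16.71, -9.650). ∠WHP = 90.7° gives HP at 120.7° from the x-axis; with |HP| = 14.5, P = (-24.12, 2.818). ∠HPV = 115.1° gives PV at 55.80° from the x-axis; with |PV| = 11.2, V = (-17.82, 12.08). ∠PVR = 63.1° gives VR at -61.10° from the x-axis; with |VR| = 9.8, R = (-13.09, 3.502). ∠VRT = 41.4° gives RT at 160.3° from the x-axis; with |RT| = 14.6, T = (-26.83, 8.423). Then cos ∠WTP = TW·TP / (|TW||TP|), giving 46.74°.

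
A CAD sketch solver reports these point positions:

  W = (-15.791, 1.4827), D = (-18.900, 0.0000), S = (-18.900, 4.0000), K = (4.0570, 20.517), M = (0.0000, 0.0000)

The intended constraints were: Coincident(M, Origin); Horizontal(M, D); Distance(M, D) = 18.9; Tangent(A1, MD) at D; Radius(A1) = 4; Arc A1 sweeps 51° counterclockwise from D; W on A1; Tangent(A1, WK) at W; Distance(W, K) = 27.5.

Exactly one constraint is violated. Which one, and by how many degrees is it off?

Tangent(A1, WK) at W — off by 7.20°.

M = (0.00, 0.00) ✓; M.y = 0.00, D.y = 0.00 ✓; |MD| = 18.90 ✓; ∠(SD, DM) = 90.00° ✓; |SD| = 4.000 ✓; bearing(S→W) − bearing(S→D) = 51.00° ✓; |SW| = 4.000 ✓; ∠(SW, WK) = 97.20° ✗; |WK| = 27.50 ✓.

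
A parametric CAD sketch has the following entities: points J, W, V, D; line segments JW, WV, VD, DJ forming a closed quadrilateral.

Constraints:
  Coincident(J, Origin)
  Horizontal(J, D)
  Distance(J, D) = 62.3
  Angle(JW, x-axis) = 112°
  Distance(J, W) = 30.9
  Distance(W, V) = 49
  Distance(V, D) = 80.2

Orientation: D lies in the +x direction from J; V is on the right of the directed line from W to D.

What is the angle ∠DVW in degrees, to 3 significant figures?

71.0°

Checks: |WV| = 49.00 ✓; |VD| = 80.20 ✓.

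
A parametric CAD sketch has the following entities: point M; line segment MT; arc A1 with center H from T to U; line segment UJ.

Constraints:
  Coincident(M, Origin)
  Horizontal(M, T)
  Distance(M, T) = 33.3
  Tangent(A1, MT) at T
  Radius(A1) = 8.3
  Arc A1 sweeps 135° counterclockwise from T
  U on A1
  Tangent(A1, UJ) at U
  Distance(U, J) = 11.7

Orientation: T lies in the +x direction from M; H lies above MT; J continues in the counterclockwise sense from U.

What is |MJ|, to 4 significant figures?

38.19

M is at the origin; MT is horizontal with |MT| = 33.3 and T on the +x side, so T = (33.30, 0.000). Tangency of A1 to MT means the radius HT is perpendicular to MT, so H = T + (0, 8.3) = (33.30, 8.300). On A1, T sits at bearing -90° from H; a 135° counterclockwise sweep puts U at bearing 45°, so U = H + 8.3·(cos 45°, sin 45°) = (39.17, 14.17). Tangency of A1 to UJ means the radius HU is perpendicular to UJ, so UJ runs along (−sin 45°, cos 45°); with |UJ| = 11.7, J = (30.90, 22.44). Then |MJ| = |J − M| = 38.19.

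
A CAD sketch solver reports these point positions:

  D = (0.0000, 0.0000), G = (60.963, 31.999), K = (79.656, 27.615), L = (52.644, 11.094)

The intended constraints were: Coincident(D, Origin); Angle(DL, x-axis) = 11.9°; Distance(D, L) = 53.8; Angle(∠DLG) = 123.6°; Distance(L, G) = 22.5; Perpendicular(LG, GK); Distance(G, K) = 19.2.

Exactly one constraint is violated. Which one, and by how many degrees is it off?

Perpendicular(LG, GK) — off by 8.50°.

D = (0.00, 0.00) ✓; DL at 11.90° ✓; |DL| = 53.80 ✓; ∠DLG = 123.6° ✓; |LG| = 22.50 ✓; ∠(LG, GK) = 81.50° ✗; |GK| = 19.20 ✓.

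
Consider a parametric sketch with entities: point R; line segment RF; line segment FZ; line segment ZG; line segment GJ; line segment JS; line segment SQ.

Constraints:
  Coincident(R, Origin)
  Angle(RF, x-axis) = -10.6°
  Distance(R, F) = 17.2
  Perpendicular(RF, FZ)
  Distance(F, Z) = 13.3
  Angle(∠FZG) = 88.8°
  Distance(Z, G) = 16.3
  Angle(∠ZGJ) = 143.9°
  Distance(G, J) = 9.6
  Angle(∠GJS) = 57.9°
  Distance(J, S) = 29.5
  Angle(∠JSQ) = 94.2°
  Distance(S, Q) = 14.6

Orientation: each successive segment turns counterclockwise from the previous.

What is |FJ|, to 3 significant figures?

25.0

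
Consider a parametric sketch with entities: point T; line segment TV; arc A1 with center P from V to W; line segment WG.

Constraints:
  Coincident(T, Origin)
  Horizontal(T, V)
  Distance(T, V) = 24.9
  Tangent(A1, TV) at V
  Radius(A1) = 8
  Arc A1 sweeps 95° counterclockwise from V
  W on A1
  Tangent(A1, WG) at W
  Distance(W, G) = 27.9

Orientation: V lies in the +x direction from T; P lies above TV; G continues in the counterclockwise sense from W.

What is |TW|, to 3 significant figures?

34.0

T is at the origin; T and V share the same y with |TV| = 24.9 and V on the +x side, so V = (24.9, 0.00). The tangent condition forces PV to be normal to TV, so P = V + (0, 8) = (24.9, 8.00). On A1, V sits at bearing -90° from P; a 95° counterclockwise sweep puts W at bearing 5°, so W = P + 8.0·(cos 5°, sin 5°) = (32.9, 8.70). Then |TW| = |W − T| = 34.0.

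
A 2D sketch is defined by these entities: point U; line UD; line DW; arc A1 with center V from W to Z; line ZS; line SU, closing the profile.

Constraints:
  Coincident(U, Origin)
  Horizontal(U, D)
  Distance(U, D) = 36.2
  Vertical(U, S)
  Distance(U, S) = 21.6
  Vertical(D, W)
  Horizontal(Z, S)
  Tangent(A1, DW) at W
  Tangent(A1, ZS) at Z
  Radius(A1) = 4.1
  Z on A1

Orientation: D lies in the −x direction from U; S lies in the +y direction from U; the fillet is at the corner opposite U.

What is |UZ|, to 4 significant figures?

38.69

The virtual corner opposite U is at (-36.20, 21.60). The tangent condition forces VW to be normal to DW and since A1 is tangent to ZS there, VZ ⟂ ZS, with radius 4.1, so the center V sits 4.1 in from both sides at V = (-32.10, 17.50). That places the tangent points at W = (-36.20, 17.50) on DW and Z = (-32.10, 21.60) on ZS. Then |UZ| = |Z − U| = 38.69.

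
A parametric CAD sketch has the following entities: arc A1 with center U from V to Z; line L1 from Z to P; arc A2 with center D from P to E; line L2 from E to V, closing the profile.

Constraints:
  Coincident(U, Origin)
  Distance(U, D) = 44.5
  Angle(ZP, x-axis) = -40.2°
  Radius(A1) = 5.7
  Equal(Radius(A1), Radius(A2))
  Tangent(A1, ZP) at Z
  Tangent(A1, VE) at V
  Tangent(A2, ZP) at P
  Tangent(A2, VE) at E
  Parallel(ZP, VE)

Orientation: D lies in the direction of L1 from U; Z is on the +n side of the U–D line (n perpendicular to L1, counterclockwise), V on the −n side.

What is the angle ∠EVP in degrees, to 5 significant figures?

14.369°

The slot axis is L1's direction at -40.2°, so u = (cos -40.2°, sin -40.2°) = (0.76380, -0.64546) and n = (−sin -40.2°, cos -40.2°) = (0.64546, 0.76380). U is at the origin and D lies 44.5 along u from U, so D = 44.5·u = (33.989, -28.723). Tangency of A1 to both parallel lines with radius 5.7 puts Z and V at U ± 5.7·n: Z = (3.6791, 4.3536), V = (-3.6791, -4.3536). Equal radii place P and E the same way about D: P = D + 5.7·n = (37.668, -24.369), E = D − 5.7·n = (30.310, -33.077). Then cos ∠EVP = VE·VP / (|VE||VP|), giving 14.369°.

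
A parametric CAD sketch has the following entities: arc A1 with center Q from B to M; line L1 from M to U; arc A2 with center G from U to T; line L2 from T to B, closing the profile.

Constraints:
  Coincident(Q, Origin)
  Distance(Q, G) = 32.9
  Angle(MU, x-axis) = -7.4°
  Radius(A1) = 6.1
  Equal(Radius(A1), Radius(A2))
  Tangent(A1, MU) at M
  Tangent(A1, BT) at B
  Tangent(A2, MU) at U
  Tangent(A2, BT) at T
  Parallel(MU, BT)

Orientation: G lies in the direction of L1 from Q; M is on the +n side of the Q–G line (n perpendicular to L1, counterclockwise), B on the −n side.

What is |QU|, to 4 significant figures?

33.46

Tangency of A1 to both parallel lines with radius 6.1 puts M and B at Q ± 6.1·n: M = (0.7857, 6.049), B = (-0.7857, -6.049). Equal radii place U and T the same way about G: U = G + 6.1·n = (33.41, 1.812), T = G − 6.1·n = (31.84, -10.29). Then |QU| = |U − Q| = 33.46.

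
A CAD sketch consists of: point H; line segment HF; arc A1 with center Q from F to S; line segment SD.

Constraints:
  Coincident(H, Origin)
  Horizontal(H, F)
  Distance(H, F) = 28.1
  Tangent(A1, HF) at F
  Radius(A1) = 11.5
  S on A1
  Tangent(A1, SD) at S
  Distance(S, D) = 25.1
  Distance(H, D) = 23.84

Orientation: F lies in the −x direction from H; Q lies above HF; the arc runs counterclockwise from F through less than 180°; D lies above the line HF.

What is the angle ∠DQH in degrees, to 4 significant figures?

48.28°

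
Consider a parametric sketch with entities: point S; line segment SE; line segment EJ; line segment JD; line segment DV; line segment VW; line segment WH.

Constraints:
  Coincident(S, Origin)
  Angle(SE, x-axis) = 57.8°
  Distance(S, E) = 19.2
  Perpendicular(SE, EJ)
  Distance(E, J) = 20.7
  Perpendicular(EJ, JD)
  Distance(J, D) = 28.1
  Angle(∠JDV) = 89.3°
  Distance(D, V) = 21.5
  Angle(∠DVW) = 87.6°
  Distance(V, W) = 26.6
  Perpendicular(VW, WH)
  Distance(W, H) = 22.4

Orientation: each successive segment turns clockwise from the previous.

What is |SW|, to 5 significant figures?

17.935

∠JDV = 89.3° gives DV at 147.10° from the x-axis; with |DV| = 21.5, V = (-5.2782, -6.8834). ∠DVW = 87.6° gives VW at 54.700° from the x-axis; with |VW| = 26.6, W = (10.093, 14.826). Then |SW| = |W − S| = 17.935.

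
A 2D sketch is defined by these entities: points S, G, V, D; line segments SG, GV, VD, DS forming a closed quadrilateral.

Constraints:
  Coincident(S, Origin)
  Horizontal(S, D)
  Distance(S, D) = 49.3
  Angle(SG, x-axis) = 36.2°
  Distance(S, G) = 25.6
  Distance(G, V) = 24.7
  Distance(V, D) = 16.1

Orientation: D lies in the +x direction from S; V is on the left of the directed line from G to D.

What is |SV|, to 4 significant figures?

47.96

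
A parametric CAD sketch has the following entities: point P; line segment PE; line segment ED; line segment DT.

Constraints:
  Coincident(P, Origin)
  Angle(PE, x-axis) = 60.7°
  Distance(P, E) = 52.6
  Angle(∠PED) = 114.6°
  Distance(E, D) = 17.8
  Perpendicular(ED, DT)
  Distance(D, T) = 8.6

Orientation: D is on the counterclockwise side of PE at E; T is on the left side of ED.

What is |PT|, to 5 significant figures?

55.807

P is at the origin; PE runs at 60.7° with length 52.6, so E = 52.6·(cos 60.7°, sin 60.7°) = (25.742, 45.871). ∠PED = 114.6°, so ED runs at 60.7° + (180° − 114.6°) = 126.10° from the x-axis; with |ED| = 17.8, D = E + 17.8·(cos 126.10°, sin 126.10°) = (15.254, 60.253). ED ⟂ DT; with |DT| = 8.6 on the left of ED, T = D + 8.6·(-0.80799, -0.58920) = (8.3051, 55.186). Then |PT| = |T − P| = 55.807.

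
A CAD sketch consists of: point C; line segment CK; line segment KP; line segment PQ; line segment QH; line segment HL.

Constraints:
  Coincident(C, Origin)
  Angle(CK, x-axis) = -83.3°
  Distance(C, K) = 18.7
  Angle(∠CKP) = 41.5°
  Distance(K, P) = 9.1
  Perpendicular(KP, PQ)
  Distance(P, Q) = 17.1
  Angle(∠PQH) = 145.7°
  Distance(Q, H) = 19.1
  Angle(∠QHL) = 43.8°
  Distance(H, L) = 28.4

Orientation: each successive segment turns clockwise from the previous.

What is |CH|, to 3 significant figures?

25.8

C is at the origin; CK runs at -83.3° with length 18.7, so K = (2.18, -18.6). ∠CKP = 41.5° gives KP at 138° from the x-axis; with |KP| = 9.1, P = (-4.60, -12.5). The perpendicularity gives PQ at right angles to KP, so PQ runs at 48.2°; with |PQ| = 17.1, Q = (6.80, 0.241). ∠PQH = 145.7° gives QH at 13.9° from the x-axis; with |QH| = 19.1, H = (25.3, 4.83). Then |CH| = |H − C| = 25.8.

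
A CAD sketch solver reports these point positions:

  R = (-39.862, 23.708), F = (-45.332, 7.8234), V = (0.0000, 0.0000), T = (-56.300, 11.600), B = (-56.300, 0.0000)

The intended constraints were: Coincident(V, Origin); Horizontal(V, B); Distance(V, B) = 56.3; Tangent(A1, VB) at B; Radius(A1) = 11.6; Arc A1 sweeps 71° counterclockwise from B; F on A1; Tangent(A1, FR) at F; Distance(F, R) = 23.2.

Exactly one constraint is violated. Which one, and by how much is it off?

Distance(F, R) = 23.2 — off by 6.40.

V = (0.00, 0.00) ✓; V.y = 0.00, B.y = 0.00 ✓; |VB| = 56.30 ✓; ∠(TB, BV) = 90.00° ✓; |TB| = 11.60 ✓; bearing(T→F) − bearing(T→B) = 71.00° ✓; |TF| = 11.60 ✓; ∠(TF, FR) = 90.00° ✓; |FR| = 16.80 ✗.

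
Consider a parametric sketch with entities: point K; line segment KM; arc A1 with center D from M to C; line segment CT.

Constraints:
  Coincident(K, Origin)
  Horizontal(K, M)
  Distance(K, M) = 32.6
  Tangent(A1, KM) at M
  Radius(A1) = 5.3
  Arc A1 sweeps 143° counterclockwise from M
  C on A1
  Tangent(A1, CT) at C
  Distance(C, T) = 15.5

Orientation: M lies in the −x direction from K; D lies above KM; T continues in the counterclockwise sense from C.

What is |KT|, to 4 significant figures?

45.85

On A1, M sits at bearing -90° from D; a 143° counterclockwise sweep puts C at bearing 53°, so C = D + 5.3·(cos 53°, sin 53°) = (-29.41, 9.533). A1 meets CT tangentially, so DC is at right angles to CT, so CT runs along (−sin 53°, cos 53°); with |CT| = 15.5, T = (-41.79, 18.86). Then |KT| = |T − K| = 45.85.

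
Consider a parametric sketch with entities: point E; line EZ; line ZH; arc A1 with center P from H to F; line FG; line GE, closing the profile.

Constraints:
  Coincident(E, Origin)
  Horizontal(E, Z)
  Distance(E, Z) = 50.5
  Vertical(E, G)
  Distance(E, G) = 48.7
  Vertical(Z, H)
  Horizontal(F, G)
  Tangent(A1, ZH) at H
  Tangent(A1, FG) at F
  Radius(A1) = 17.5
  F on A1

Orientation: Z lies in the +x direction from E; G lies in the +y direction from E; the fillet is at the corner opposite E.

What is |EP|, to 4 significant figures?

45.41

EG is vertical with |EG| = 48.7 and G on the +y side, so G = (0.000, 48.70). The virtual corner opposite E is at (50.50, 48.70). The tangent condition forces PH to be normal to ZH and since A1 is tangent to FG there, PF ⟂ FG, with radius 17.5, so the center P sits 17.5 in from both sides at P = (33.00, 31.20). Then |EP| = |P − E| = 45.41.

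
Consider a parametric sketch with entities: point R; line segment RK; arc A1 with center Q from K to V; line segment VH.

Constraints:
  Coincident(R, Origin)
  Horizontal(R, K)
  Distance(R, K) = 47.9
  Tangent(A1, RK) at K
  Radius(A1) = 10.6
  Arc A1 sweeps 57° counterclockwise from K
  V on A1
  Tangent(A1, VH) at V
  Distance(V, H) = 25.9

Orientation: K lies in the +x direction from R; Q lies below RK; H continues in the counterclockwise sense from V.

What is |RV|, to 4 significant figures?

39.31

R is at the origin; R and K share the same y with |RK| = 47.9 and K on the +x side, so K = (47.90, 0.000). Since A1 is tangent to RK there, QK ⟂ RK, so Q = K + (0, -10.6) = (47.90, -10.60). On A1, K sits at bearing 90° from Q; a 57° counterclockwise sweep puts V at bearing 147°, so V = Q + 10.6·(cos 147°, sin 147°) = (39.01, -4.827). Then |RV| = |V − R| = 39.31.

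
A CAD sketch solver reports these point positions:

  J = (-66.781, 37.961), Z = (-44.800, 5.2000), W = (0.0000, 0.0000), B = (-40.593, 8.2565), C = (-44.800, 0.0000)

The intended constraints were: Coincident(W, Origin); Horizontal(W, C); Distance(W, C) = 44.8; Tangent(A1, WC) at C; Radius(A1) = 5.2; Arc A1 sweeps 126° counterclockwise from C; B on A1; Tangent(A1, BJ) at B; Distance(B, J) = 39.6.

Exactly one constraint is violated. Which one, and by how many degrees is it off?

Tangent(A1, BJ) at B — off by 5.40°.

W = (0.00, 0.00) ✓; W.y = 0.00, C.y = 0.00 ✓; |WC| = 44.80 ✓; ∠(ZC, CW) = 90.00° ✓; |ZC| = 5.200 ✓; bearing(Z→B) − bearing(Z→C) = 126.0° ✓; |ZB| = 5.200 ✓; ∠(ZB, BJ) = 84.60° ✗; |BJ| = 39.60 ✓.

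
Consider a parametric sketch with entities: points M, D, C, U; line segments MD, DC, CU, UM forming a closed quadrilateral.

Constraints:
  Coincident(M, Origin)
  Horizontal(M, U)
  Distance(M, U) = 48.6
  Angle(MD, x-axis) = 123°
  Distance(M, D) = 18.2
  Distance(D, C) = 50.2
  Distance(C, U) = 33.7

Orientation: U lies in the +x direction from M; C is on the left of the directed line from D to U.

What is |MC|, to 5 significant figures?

49.162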